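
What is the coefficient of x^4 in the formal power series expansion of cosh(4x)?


The Maclaurin series is cosh(t) = sum_{m>=0} t^(2m) / (2m)!, so substituting t = 4x, only even powers of x are nonzero, with coefficient of x^(2m) equal to 4^(2m) / (2m)!.
For x^4 the coefficient is 4^4/4! = 256/24 = 32/3.

32/3


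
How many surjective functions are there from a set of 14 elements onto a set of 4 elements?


By inclusion-exclusion on which target elements are missed, the number of surjections from an n-set onto a k-set is
surj(n, k) = sum_{j=0}^{k} (-1)^j C(k, j) (k - j)^n.
Equivalently surj(n, k) = k! * S(n, k), where S(n, k) is the Stirling number of the second kind.
For n = 14, k = 4:
S(14, 4) = 10391745, so
surj = 4! * 10391745 = 24 * 10391745 = 249401880.

249401880


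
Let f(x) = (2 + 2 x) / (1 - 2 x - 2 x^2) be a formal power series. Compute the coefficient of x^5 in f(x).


Write f(x) = sum_{k>=0} a_k x^k. Multiplying both sides by 1 - 2 x - 2 x^2 gives
(1 - 2 x - 2 x^2) sum_{k>=0} a_k x^k = 2 + 2 x.
Matching coefficients:
 x^0: a_0 = 2
 x^1: a_1 - 2 a_0 = 2  =>  a_1 = 2*2 + 2 = 6
 x^k (k >= 2): a_k = 2 a_{k-1} + 2 a_{k-2}.
Iterating: a_2 = 16, a_3 = 44, a_4 = 120, a_5 = 328.
So the coefficient of x^5 is 328.

328


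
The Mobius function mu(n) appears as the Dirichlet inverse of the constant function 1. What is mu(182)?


182 = 2 * 7 * 13 (all distinct primes).
mu(182) = (-1)^3 = -1

-1


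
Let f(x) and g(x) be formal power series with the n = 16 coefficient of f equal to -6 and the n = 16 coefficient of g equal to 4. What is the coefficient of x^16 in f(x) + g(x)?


Addition of formal power series is termwise.
The coefficient of x^16 in f + g = -6 + 4
= -2

-2


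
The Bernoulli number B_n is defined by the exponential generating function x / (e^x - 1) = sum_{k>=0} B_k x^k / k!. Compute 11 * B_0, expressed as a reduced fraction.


Bernoulli numbers can also be computed recursively via B_0 = 1 and sum_{j=0}^{m} C(m+1, j) B_j = 0 for m >= 1. Odd-index Bernoulli numbers vanish for k >= 3.
Computing B_0 = 1, so 11 * B_0 = 11 * 1 = 11.

11


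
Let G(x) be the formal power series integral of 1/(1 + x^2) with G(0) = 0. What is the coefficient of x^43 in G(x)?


1/(1 + x^2) = sum_{j>=0} (-1)^j x^(2j). Integrating termwise with G(0) = 0:
G(x) = sum_{j>=0} (-1)^j x^(2j+1) / (2j+1) = arctan(x).
Only odd powers are nonzero. For x^43 write 43 = 2*21 + 1, giving
(-1)^21 / 43 = -1/43 = -1/43.

-1/43


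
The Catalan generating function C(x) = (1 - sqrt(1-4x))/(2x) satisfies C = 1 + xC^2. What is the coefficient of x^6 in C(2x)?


Substituting x -> 2x scales the n-th coefficient by 2^n, so [x^6] C(2x) = 2^6 * C_6.
C_6 = C(2*6, 6)/(7) = 924/7 = 132.
So 2^6 * 132 = 64 * 132 = 8448.

8448


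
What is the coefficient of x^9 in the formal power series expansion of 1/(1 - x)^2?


The expansion 1/(1 - x)^r = sum_{k>=0} C(k + r - 1, r - 1) x^k follows from the multiset / negative-binomial theorem (or from repeated differentiation of the geometric series).
For r = 2 and k = 9:
C(10, 1) = 3628800 / (1 * 362880) = 10.

10


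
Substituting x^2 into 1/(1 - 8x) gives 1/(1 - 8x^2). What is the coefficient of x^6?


The coefficient of x^(2m) in 1/(1 - 8x^2) is 8^m.
With n = 6 = 2*3, the coefficient is 8^3 = 512.

512


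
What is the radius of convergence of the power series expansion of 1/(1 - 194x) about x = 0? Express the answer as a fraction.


Expanding 1/(1 - 194x) = sum_{k>=0} 194^k x^k, the series converges when |194x| < 1, i.e., |x| < 1/194.
So the radius of convergence is 1/194 = 1/194.

1/194


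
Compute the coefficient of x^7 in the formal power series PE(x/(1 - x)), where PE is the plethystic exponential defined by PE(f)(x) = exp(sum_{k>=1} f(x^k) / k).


For f(x) = x/(1 - x) we have
sum_{k>=1} f(x^k) / k = sum_{k>=1} (1/k) * x^k / (1 - x^k) = sum_{k, m >= 1} x^(k m) / k,
which after exponentiating simplifies to
PE(x/(1 - x)) = prod_{k>=1} 1 / (1 - x^k).
This is the generating function for the partition function p(n), so the coefficient of x^7 is p(7).
Computing p(7) by dynamic programming over parts 1, 2, ..., 7: p(7) = 15.

15


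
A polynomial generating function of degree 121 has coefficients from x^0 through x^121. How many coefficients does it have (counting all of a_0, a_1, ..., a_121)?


A polynomial of degree 121 takes the form a_0 + a_1 x + ... + a_121 x^121.
The number of coefficients is 121 + 1 = 122.

122


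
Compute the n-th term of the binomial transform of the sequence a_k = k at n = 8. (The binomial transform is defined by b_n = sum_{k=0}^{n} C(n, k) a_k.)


With a_k = k, b_n = sum_{k=0}^{n} C(n, k) k. Using k * C(n, k) = n * C(n-1, k-1) gives b_n = n * sum_{k>=1} C(n-1, k-1) = n * 2^(n-1).
For n = 8: 8 * 2^7 = 8 * 128 = 1024.

1024


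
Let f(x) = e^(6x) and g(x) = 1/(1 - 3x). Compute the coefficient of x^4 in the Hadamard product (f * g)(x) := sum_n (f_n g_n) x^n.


Expanding: f_k = 6^k/k! (from e^(6x)) and g_k = 3^k (from 1/(1 - 3x)). So the Hadamard coefficient (f * g)_k = 6^k 3^k / k! = (18)^k / k!.
For k = 4: 18^4/4! = 104976/24 = 4374.

4374


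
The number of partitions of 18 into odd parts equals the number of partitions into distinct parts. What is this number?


Computing partitions of 18 into odd parts (1, 3, 5, ...):
Using the generating function prod_{k>=0} 1/(1-x^(2k+1)),
the count is 46

46


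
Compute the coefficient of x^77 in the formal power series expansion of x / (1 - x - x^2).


Let f(x) = sum_{k>=0} a_k x^k. Multiplying f(x) * (1 - x - x^2) = x and matching coefficients gives a_0 = 0, a_1 = 1, and a_k = a_{k-1} + a_{k-2} for k >= 2. These are the Fibonacci numbers F_k.
Iterating from F_0 = 0, F_1 = 1:
F_0=0, F_1=1, F_2=1, F_3=2, F_4=3, F_5=5, F_6=8, F_7=13, F_8=21, F_9=34, ...
F_77 = 5527939700884757.

5527939700884757


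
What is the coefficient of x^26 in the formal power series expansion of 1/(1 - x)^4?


The negative binomial / multiset identity is
1/(1 - x)^r = sum_{k>=0} C(k + r - 1, r - 1) x^k.
Here r = 4 and k = 26, so the coefficient is
C(26 + 3, 3) = C(29, 3)
= 3654

3654


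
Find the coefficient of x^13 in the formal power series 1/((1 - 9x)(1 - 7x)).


By partial fractions or Cauchy convolution:
The coefficient equals sum_{k=0}^{13} 9^k * 7^(13-k).
= 11099284691056

11099284691056


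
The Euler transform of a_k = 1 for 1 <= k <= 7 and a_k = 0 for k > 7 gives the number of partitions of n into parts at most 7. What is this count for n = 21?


Partitions of 21 into parts at most 7:
Using generating function (1-x)^(-1)(1-x^2)^(-1)...(1-x^7)^(-1),
the coefficient of x^21 = 436

436


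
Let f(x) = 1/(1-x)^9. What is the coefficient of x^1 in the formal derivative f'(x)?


Differentiate: d/dx [ 1/(1-x)^r ] = r / (1-x)^(r+1).
Here r = 9, so f'(x) = 9 / (1-x)^10.
The expansion of 1/(1-x)^(r+1) has coefficient of x^n equal to C(n+r, r).
So the coefficient of x^1 in f'(x) is
9 * C(10, 9) = 9 * 10 = 90

90


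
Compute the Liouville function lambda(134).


The Liouville function is lambda(k) = (-1)^Omega(k), where Omega(k) counts the prime factors of k with multiplicity.
Factoring: 134 = 2 * 67, so Omega(134) = 2.
lambda(134) = (-1)^2 = 1.

1


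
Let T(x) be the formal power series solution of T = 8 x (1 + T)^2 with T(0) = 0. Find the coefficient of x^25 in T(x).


Apply the Lagrange inversion formula: if T = 8 x * phi(T) with phi(t) = (1 + t)^2, then [x^n] T = 8^n * (1/n) [t^(n-1)] phi(t)^n = 8^n * (1/n) [t^(n-1)] (1 + t)^(2n) = 8^n * (1/n) C(2n, n-1).
Using the identity C(2n, n-1) = C(2n, n) * n / (n+1), the unscaled factor equals C(2n, n) / (n+1) = C_n, the n-th Catalan number.
For n = 25: C_25 = C(50, 25) / 26 = 126410606437752/26 = 4861946401452.
With the 8^25 = 37778931862957161709568 factor, the coefficient is 37778931862957161709568 * 4861946401452 = 183679141821804874793065781957492736.

183679141821804874793065781957492736


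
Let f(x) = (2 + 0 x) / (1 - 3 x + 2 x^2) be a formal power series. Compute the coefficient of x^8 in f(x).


Write f(x) = sum_{k>=0} a_k x^k. Multiplying both sides by 1 - 3 x + 2 x^2 gives
(1 - 3 x + 2 x^2) sum_{k>=0} a_k x^k = 2 + 0 x.
Matching coefficients:
 x^0: a_0 = 2
 x^1: a_1 - 3 a_0 = 0  =>  a_1 = 3*2 + 0 = 6
 x^k (k >= 2): a_k = 3 a_{k-1} - 2 a_{k-2}.
Iterating: a_2 = 14, a_3 = 30, a_4 = 62, a_5 = 126, a_6 = 254, a_7 = 510, a_8 = 1022.
So the coefficient of x^8 is 1022.

1022


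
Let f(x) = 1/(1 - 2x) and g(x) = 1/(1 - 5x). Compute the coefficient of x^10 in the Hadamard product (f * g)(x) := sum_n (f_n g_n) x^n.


f has coefficients f_k = 2^k and g has coefficients g_k = 5^k, so the Hadamard product has coefficient (f*g)_k = 2^k * 5^k = 10^k.
For k = 10: 10^10 = 10000000000.

10000000000


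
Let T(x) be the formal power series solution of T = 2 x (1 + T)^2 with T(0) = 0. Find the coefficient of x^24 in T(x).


Apply the Lagrange inversion formula: if T = 2 x * phi(T) with phi(t) = (1 + t)^2, then [x^n] T = 2^n * (1/n) [t^(n-1)] phi(t)^n = 2^n * (1/n) [t^(n-1)] (1 + t)^(2n) = 2^n * (1/n) C(2n, n-1).
Using the identity C(2n, n-1) = C(2n, n) * n / (n+1), the unscaled factor equals C(2n, n) / (n+1) = C_n, the n-th Catalan number.
For n = 24: C_24 = C(48, 24) / 25 = 32247603683100/25 = 1289904147324.
With the 2^24 = 16777216 factor, the coefficient is 16777216 * 1289904147324 = 21641000498950569984.

21641000498950569984


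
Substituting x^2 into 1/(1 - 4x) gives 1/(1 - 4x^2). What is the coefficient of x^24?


The coefficient of x^(2m) in 1/(1 - 4x^2) is 4^m.
With n = 24 = 2*12, the coefficient is 4^12 = 16777216.

16777216


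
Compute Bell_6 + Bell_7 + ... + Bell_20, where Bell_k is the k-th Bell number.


Recall Bell_k counts set partitions of a k-set (with Bell_0 = 1 by convention).
Bell_6 through Bell_20: 203, 877, 4140, 21147, 115975, 678570, 4213597, 27644437, 190899322, 1382958545, 10480142147, 82864869804, 682076806159, 5832742205057, 51724158235372
Sum = 203 + 877 + 4140 + 21147 + 115975 + 678570 + 4213597 + 27644437 + 190899322 + 1382958545 + 10480142147 + 82864869804 + 682076806159 + 5832742205057 + 51724158235372 = 58333928795352.

58333928795352


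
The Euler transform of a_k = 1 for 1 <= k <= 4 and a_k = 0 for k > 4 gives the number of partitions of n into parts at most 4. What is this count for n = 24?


Partitions of 24 into parts at most 4:
Using generating function (1-x)^(-1)(1-x^2)^(-1)...(1-x^4)^(-1),
the coefficient of x^24 = 169

169


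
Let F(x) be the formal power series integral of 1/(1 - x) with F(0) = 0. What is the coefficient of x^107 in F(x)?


1/(1 - x) = sum_{k>=0} x^k. Integrating termwise and using F(0) = 0 gives
F(x) = sum_{k>=0} x^(k+1) / (k+1) = sum_{m>=1} x^m / m = -ln(1 - x).
So the coefficient of x^107 is 1/107 = 1/107.

1/107


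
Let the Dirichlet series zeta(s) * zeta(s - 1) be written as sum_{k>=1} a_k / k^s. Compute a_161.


Convolution gives a_k = sum_{d | k} d * 1 = sum_{d | k} d = sigma(k), the sum of positive divisors of k.
For k = 161, the divisors are 1, 7, 23, 161, so
sigma(161) = 1 + 7 + 23 + 161 = 192.

192


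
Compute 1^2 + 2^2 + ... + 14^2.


This power sum has a closed form given by Faulhaber's formula
sum_{k=1}^{m} k^p = (1 / (p + 1)) * sum_{j=0}^{p} C(p + 1, j) B_j m^(p + 1 - j),
but for small m direct computation is fastest:
1 + 4 + 9 + 16 + 25 + 36 + 49 + 64 + 81 + 100 + 121 + 144 + 169 + 196 = 1015.

1015


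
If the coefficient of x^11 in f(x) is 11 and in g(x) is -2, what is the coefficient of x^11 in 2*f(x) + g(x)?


Scalar multiplication scales coefficients: 2 * 11 = 22.
Then add the g coefficient: 22 + -2
= 20

20


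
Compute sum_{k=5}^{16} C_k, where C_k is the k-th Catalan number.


C_5 through C_16: 42, 132, 429, 1430, 4862, 16796, 58786, 208012, 742900, 2674440, 9694845, 35357670
Sum = 42 + 132 + 429 + 1430 + 4862 + 16796 + 58786 + 208012 + 742900 + 2674440 + 9694845 + 35357670
= 48760344

48760344


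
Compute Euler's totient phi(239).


phi(n) counts integers in [1, n] coprime to n. Using the multiplicative formula phi(n) = n * prod_{p | n} (1 - 1/p):
239 = 239, so
phi(239) = 239 * (1 - 1/239) = 238.

238


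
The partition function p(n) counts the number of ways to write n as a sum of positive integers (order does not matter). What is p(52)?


Using the generating function prod_{k>=1} 1/(1-x^k), we compute p(52).
By dynamic programming over parts 1 through 52:
p(52) = 281589

281589


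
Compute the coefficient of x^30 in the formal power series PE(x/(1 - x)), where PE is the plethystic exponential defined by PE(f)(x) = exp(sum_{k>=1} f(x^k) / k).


For f(x) = x/(1 - x) we have
sum_{k>=1} f(x^k) / k = sum_{k>=1} (1/k) * x^k / (1 - x^k) = sum_{k, m >= 1} x^(k m) / k,
which after exponentiating simplifies to
PE(x/(1 - x)) = prod_{k>=1} 1 / (1 - x^k).
This is the generating function for the partition function p(n), so the coefficient of x^30 is p(30).
Computing p(30) by dynamic programming over parts 1, 2, ..., 30: p(30) = 5604.

5604


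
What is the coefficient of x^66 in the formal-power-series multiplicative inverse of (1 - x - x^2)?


Let the inverse be f(x) = sum_{k>=0} a_k x^k. From f(x) * (1 - x - x^2) = 1 and matching coefficients:
 x^0: a_0 = 1.
 x^1: a_1 - a_0 = 0, so a_1 = 1.
 x^k (k >= 2): a_k - a_{k-1} - a_{k-2} = 0, i.e. a_k = a_{k-1} + a_{k-2}.
This is the Fibonacci-type recurrence shifted so that a_0 = a_1 = 1.
Iterating: a_0=1, a_1=1, a_2=2, a_3=3, a_4=5, a_5=8, a_6=13, a_7=21, a_8=34, a_9=55, ...
a_66 = 44945570212853.

44945570212853


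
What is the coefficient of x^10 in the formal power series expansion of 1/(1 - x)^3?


The negative binomial / multiset identity is
1/(1 - x)^r = sum_{k>=0} C(k + r - 1, r - 1) x^k.
Here r = 3 and k = 10, so the coefficient is
C(10 + 2, 2) = C(12, 2)
= 66

66


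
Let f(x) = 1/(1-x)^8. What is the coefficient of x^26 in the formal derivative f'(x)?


Differentiate: d/dx [ 1/(1-x)^r ] = r / (1-x)^(r+1).
Here r = 8, so f'(x) = 8 / (1-x)^9.
The expansion of 1/(1-x)^(r+1) has coefficient of x^n equal to C(n+r, r).
So the coefficient of x^26 in f'(x) is
8 * C(34, 8) = 8 * 18156204 = 145249632

145249632


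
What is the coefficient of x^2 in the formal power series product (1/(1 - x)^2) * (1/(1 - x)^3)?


Combine the factors: (1/(1 - x)^2) * (1/(1 - x)^3) = 1/(1 - x)^5.
Then use 1/(1 - x)^r = sum_{k>=0} C(k + r - 1, r - 1) x^k with r = 5 and k = 2:
C(6, 4) = 15.

15


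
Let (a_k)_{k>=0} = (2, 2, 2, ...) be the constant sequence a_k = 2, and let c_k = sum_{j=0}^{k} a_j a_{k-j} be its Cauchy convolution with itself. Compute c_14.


Since a_j = 2 for all j >= 0, the convolution sum becomes
c_k = sum_{j=0}^{k} 2 * 2 = 4 * (k + 1).
Equivalently, the generating function of (a_k) is 2/(1 - x) and its square is 4/(1 - x)^2 = sum_{k>=0} 4(k + 1) x^k.
For k = 14: 4 * 15 = 60.

60


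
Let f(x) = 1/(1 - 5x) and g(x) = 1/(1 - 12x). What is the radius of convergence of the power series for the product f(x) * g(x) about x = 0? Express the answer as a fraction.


The radius of 1/(1 - 5x) is 1/5 (nearest singularity at x = 1/5), and the radius of 1/(1 - 12x) is 1/12.
The product f(x)*g(x) = 1/((1 - 5x)(1 - 12x)) has singularities at both 1/5 and 1/12, so its radius of convergence is the distance to the nearest one:
min(1/5, 1/12) = 1/12.

1/12


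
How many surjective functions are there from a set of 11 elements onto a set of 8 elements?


By inclusion-exclusion on which target elements are missed, the number of surjections from an n-set onto a k-set is
surj(n, k) = sum_{j=0}^{k} (-1)^j C(k, j) (k - j)^n.
Equivalently surj(n, k) = k! * S(n, k), where S(n, k) is the Stirling number of the second kind.
For n = 11, k = 8:
S(11, 8) = 11880, so
surj = 8! * 11880 = 40320 * 11880 = 479001600.

479001600


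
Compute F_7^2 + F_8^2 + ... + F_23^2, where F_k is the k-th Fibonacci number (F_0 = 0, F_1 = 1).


There is a standard identity sum_{k=0}^{N} F_k^2 = F_N * F_{N+1} (proved inductively from the telescoping relation F_k^2 = F_k F_{k+1} - F_{k-1} F_k). Then
sum_{k=7}^{23} F_k^2 = F_23 F_24 - F_6 F_7.
Computing: F_23 = 28657, F_24 = 46368, F_6 = 8, F_7 = 13.
Sum = 28657 * 46368 - 8 * 13 = 1328767672.

1328767672


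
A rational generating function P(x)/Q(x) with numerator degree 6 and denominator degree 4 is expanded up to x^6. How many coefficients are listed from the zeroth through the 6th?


Expanding up to x^6 gives the coefficients for x^0, x^1, ..., x^6.
That is 6 + 1 = 7 coefficients in total.

7


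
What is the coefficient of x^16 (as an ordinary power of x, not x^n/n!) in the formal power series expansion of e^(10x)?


The exponential series is e^y = sum_{k>=0} y^k / k!. Substituting y = 10x gives
e^(10x) = sum_{k>=0} 10^k x^k / k!.
So the coefficient of x^n is a^n/n! with a = 10, n = 16:
10^16 / 16! = 10000000000000000/20922789888000 = 2441406250/5108103

2441406250/5108103


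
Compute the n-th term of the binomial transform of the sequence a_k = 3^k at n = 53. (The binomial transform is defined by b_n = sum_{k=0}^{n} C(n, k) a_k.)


With a_k = 3^k, b_n = sum_{k=0}^{n} C(n, k) 3^k = (1 + 3)^n by the binomial theorem.
For n = 53: (1 + 3)^53 = 4^53 = 81129638414606681695789005144064.

81129638414606681695789005144064


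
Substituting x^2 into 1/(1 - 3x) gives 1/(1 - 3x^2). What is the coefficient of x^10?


The coefficient of x^(2m) in 1/(1 - 3x^2) is 3^m.
With n = 10 = 2*5, the coefficient is 3^5 = 243.

243


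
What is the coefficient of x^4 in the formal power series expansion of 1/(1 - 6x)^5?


The general identity 1/(1 - c x)^r = sum_{k>=0} c^k C(k + r - 1, r - 1) x^k follows by substituting y = c x into 1/(1 - y)^r = sum_{k>=0} C(k + r - 1, r - 1) y^k.
For c = 6, r = 5, k = 4:
6^4 * C(8, 4) = 1296 * 70 = 90720.

90720


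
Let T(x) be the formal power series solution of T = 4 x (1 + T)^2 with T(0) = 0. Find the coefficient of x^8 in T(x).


Apply the Lagrange inversion formula: if T = 4 x * phi(T) with phi(t) = (1 + t)^2, then [x^n] T = 4^n * (1/n) [t^(n-1)] phi(t)^n = 4^n * (1/n) [t^(n-1)] (1 + t)^(2n) = 4^n * (1/n) C(2n, n-1).
Using the identity C(2n, n-1) = C(2n, n) * n / (n+1), the unscaled factor equals C(2n, n) / (n+1) = C_n, the n-th Catalan number.
For n = 8: C_8 = C(16, 8) / 9 = 12870/9 = 1430.
With the 4^8 = 65536 factor, the coefficient is 65536 * 1430 = 93716480.

93716480


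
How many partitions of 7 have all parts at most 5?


Using the generating function (1-x)^(-1)(1-x^2)^(-1)...(1-x^5)^(-1),
the coefficient of x^7 counts these restricted partitions.
Result = 13

13


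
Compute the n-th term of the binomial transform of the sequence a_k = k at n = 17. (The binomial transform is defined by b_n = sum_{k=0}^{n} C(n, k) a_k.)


With a_k = k, b_n = sum_{k=0}^{n} C(n, k) k. Using k * C(n, k) = n * C(n-1, k-1) gives b_n = n * sum_{k>=1} C(n-1, k-1) = n * 2^(n-1).
For n = 17: 17 * 2^16 = 17 * 65536 = 1114112.

1114112


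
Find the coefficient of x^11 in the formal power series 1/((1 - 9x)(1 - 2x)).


By partial fractions or Cauchy convolution:
The coefficient equals sum_{k=0}^{11} 9^k * 2^(11-k).
= 40347076055

40347076055


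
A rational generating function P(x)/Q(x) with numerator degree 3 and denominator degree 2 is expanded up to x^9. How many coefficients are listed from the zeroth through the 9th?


Expanding up to x^9 gives the coefficients for x^0, x^1, ..., x^9.
That is 9 + 1 = 10 coefficients in total.

10


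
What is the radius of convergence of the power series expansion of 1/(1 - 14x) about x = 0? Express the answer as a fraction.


Expanding 1/(1 - 14x) = sum_{k>=0} 14^k x^k, the series converges when |14x| < 1, i.e., |x| < 1/14.
So the radius of convergence is 1/14 = 1/14.

1/14


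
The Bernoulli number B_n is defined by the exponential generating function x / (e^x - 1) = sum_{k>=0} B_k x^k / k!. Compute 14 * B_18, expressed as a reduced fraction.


Bernoulli numbers can also be computed recursively via B_0 = 1 and sum_{j=0}^{m} C(m+1, j) B_j = 0 for m >= 1. Odd-index Bernoulli numbers vanish for k >= 3.
Computing B_18 = 43867/798, so 14 * B_18 = 14 * 43867/798 = 43867/57.

43867/57


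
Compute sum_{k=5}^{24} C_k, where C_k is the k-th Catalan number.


C_5 through C_24: 42, 132, 429, 1430, 4862, 16796, 58786, 208012, 742900, 2674440, 9694845, 35357670, 129644790, 477638700, 1767263190, 6564120420, 24466267020, 91482563640, 343059613650, 1289904147324
Sum = 42 + 132 + 429 + 1430 + 4862 + 16796 + 58786 + 208012 + 742900 + 2674440 + 9694845 + 35357670 + 129644790 + 477638700 + 1767263190 + 6564120420 + 24466267020 + 91482563640 + 343059613650 + 1289904147324
= 1757900019078

1757900019078


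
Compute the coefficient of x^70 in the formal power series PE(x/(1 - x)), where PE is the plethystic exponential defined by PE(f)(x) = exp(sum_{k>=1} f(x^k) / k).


For f(x) = x/(1 - x) we have
sum_{k>=1} f(x^k) / k = sum_{k>=1} (1/k) * x^k / (1 - x^k) = sum_{k, m >= 1} x^(k m) / k,
which after exponentiating simplifies to
PE(x/(1 - x)) = prod_{k>=1} 1 / (1 - x^k).
This is the generating function for the partition function p(n), so the coefficient of x^70 is p(70).
Computing p(70) by dynamic programming over parts 1, 2, ..., 70: p(70) = 4087968.

4087968


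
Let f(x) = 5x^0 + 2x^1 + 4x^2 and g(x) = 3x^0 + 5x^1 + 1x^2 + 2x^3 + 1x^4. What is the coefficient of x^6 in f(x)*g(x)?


Cauchy product at x^6:
4*1
= 4

4


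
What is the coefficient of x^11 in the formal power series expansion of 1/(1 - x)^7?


The negative binomial / multiset identity is
1/(1 - x)^r = sum_{k>=0} C(k + r - 1, r - 1) x^k.
Here r = 7 and k = 11, so the coefficient is
C(11 + 6, 6) = C(17, 6)
= 12376

12376


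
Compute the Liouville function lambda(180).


The Liouville function is lambda(k) = (-1)^Omega(k), where Omega(k) counts the prime factors of k with multiplicity.
Factoring: 180 = 2 * 2 * 3 * 3 * 5, so Omega(180) = 5.
lambda(180) = (-1)^5 = -1.

-1


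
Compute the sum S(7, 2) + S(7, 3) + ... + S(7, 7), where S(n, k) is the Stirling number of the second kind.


By definition, S(n, k) counts partitions of an n-set into exactly k nonempty blocks.
Computing row n = 7 for k = 2..7:
S(7, k): 63, 301, 350, 140, 21, 1
Sum = 876.

876


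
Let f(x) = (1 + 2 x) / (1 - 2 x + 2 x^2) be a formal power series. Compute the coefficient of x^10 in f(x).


Write f(x) = sum_{k>=0} a_k x^k. Multiplying both sides by 1 - 2 x + 2 x^2 gives
(1 - 2 x + 2 x^2) sum_{k>=0} a_k x^k = 1 + 2 x.
Matching coefficients:
 x^0: a_0 = 1
 x^1: a_1 - 2 a_0 = 2  =>  a_1 = 2*1 + 2 = 4
 x^k (k >= 2): a_k = 2 a_{k-1} - 2 a_{k-2}.
Iterating: a_2 = 6, a_3 = 4, a_4 = -4, a_5 = -16, a_6 = -24, a_7 = -16, a_8 = 16, a_9 = 64, a_10 = 96.
So the coefficient of x^10 is 96.

96


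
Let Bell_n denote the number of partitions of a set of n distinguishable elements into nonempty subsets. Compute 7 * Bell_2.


Bell_2 can be computed from the Bell triangle or from Dobinski's identity Bell_n = (1/e) * sum_{k>=0} k^n / k!.
Computing Bell_2 = 2.
Then 7 * 2 = 14.

14


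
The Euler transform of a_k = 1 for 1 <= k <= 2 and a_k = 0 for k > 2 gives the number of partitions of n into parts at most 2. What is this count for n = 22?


Partitions of 22 into parts at most 2:
Using generating function (1-x)^(-1)(1-x^2)^(-1),
the coefficient of x^22 = 12

12


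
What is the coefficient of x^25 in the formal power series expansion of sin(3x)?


The Maclaurin series is sin(t) = sum_{k>=0} (-1)^k t^(2k+1) / (2k+1)!, so substituting t = 3x, only odd powers of x are nonzero, with coefficient of x^(2k+1) equal to (-1)^k 3^(2k+1) / (2k+1)!.
Write 25 = 2*12 + 1, giving the coefficient (-1)^12 * 3^25 / 25! = 847288609443/15511210043330985984000000 = 14348907/262683704098816000000.

14348907/262683704098816000000


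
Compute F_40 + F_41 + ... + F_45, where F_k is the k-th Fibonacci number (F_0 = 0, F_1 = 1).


Use the identity sum_{k=0}^{N} F_k = F_{N+2} - 1 (which follows from F_{k+2} - F_{k+1} = F_k). Then
sum_{k=40}^{45} F_k = (F_{47} - 1) - (F_{41} - 1) = F_{47} - F_{41}.
Computing: F_{47} = 2971215073, F_{41} = 165580141, so
Sum = 2971215073 - 165580141 = 2805634932.

2805634932


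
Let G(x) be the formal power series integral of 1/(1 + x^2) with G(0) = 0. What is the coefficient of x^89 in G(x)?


1/(1 + x^2) = sum_{j>=0} (-1)^j x^(2j). Integrating termwise with G(0) = 0:
G(x) = sum_{j>=0} (-1)^j x^(2j+1) / (2j+1) = arctan(x).
Only odd powers are nonzero. For x^89 write 89 = 2*44 + 1, giving
(-1)^44 / 89 = 1/89 = 1/89.

1/89


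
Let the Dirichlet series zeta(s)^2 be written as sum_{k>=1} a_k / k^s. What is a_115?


The Dirichlet convolution of the constant function 1 with itself gives (1 * 1)(k) = sum_{d | k} 1 = d(k), the number of positive divisors of k.
Since zeta(s) = sum_{k>=1} 1/k^s, we have zeta(s)^2 = sum_{k>=1} d(k)/k^s, so a_k = d(k).
For k = 115: the divisors are 1, 5, 23, 115.
Count = 4.

4


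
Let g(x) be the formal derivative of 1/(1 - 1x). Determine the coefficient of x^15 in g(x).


Differentiate termwise: d/dx sum_{k>=0} 1^k x^k = sum_{k>=1} k 1^k x^(k-1) = sum_{j>=0} (j+1) 1^(j+1) x^j.
Equivalently, d/dx [1/(1 - 1x)] = 1/(1 - 1x)^2.
For j = 15: 16 * 1^16 = 16 * 1 = 16.

16


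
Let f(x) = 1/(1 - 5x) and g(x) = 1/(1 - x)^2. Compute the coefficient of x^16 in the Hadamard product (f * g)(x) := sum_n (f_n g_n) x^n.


f has coefficients f_k = 5^k. For g = 1/(1 - x)^2 the coefficient is g_k = C(k + 1, 1) = k + 1. The Hadamard coefficient is (f * g)_k = 5^k * (k + 1).
For k = 16: 5^16 * 17 = 152587890625 * 17 = 2593994140625.

2593994140625


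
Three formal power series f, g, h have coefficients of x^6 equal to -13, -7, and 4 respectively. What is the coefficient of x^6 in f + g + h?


Series addition is componentwise:
-13 + -7 + 4
= -16

-16


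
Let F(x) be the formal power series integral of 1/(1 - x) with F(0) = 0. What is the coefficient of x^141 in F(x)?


1/(1 - x) = sum_{k>=0} x^k. Integrating termwise and using F(0) = 0 gives
F(x) = sum_{k>=0} x^(k+1) / (k+1) = sum_{m>=1} x^m / m = -ln(1 - x).
So the coefficient of x^141 is 1/141 = 1/141.

1/141


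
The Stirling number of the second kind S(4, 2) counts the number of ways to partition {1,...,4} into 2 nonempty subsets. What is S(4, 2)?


Using the explicit formula S(n,k) = (1/k!) sum_{j=0}^{k} (-1)^(k-j) C(k,j) j^n:
S(4, 2) = 7
Equivalently, S(n,k) is n! times the coefficient of x^n in the EGF (e^x - 1)^k / k!.

7


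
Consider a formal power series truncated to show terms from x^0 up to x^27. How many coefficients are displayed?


From x^0 to x^27 inclusive, the count is 27 - 0 + 1 = 28.

28


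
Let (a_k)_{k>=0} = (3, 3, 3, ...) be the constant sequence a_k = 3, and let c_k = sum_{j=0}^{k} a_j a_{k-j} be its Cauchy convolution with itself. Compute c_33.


Since a_j = 3 for all j >= 0, the convolution sum becomes
c_k = sum_{j=0}^{k} 3 * 3 = 9 * (k + 1).
Equivalently, the generating function of (a_k) is 3/(1 - x) and its square is 9/(1 - x)^2 = sum_{k>=0} 9(k + 1) x^k.
For k = 33: 9 * 34 = 306.

306


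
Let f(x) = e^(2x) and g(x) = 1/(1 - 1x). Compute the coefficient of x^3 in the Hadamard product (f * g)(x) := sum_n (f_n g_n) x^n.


Expanding: f_k = 2^k/k! (from e^(2x)) and g_k = 1^k (from 1/(1 - 1x)). So the Hadamard coefficient (f * g)_k = 2^k 1^k / k! = (2)^k / k!.
For k = 3: 2^3/3! = 8/6 = 4/3.

4/3


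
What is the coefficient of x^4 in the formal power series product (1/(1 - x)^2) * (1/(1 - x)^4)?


Combine the factors: (1/(1 - x)^2) * (1/(1 - x)^4) = 1/(1 - x)^6.
Then use 1/(1 - x)^r = sum_{k>=0} C(k + r - 1, r - 1) x^k with r = 6 and k = 4:
C(9, 5) = 126.

126


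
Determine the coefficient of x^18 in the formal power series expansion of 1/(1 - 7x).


The geometric series identity gives 1/(1 - c x) = sum_{k>=0} c^k x^k, so the coefficient of x^k is c^k.
Here c = 7 and k = 18.
Computing: 7^18 = 1628413597910449

1628413597910449


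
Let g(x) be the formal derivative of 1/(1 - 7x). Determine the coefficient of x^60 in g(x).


Differentiate termwise: d/dx sum_{k>=0} 7^k x^k = sum_{k>=1} k 7^k x^(k-1) = sum_{j>=0} (j+1) 7^(j+1) x^j.
Equivalently, d/dx [1/(1 - 7x)] = 7/(1 - 7x)^2.
For j = 60: 61 * 7^61 = 61 * 3556153025177363557255317383565515512407041673852007 = 216925334535819176992574360397496446256829542104972427.

216925334535819176992574360397496446256829542104972427


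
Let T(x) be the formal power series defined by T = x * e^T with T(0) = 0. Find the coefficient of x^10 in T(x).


Apply the Lagrange inversion formula: if T = x * phi(T) with phi(t) = e^t, then
[x^n] T = (1/n) [t^(n-1)] phi(t)^n = (1/n) [t^(n-1)] e^(n t) = (1/n) * n^(n-1) / (n-1)! = n^(n-1) / n!.
When c = 1 this is the Cayley count of rooted labeled trees on n vertices, divided by n!.
For n = 10: 10^9 / 10! = 1000000000/3628800 = 156250/567.

156250/567


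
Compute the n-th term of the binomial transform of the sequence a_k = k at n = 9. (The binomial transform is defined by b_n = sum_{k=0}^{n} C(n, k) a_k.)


With a_k = k, b_n = sum_{k=0}^{n} C(n, k) k. Using k * C(n, k) = n * C(n-1, k-1) gives b_n = n * sum_{k>=1} C(n-1, k-1) = n * 2^(n-1).
For n = 9: 9 * 2^8 = 9 * 256 = 2304.

2304


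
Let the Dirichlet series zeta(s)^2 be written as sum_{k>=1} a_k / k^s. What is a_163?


The Dirichlet convolution of the constant function 1 with itself gives (1 * 1)(k) = sum_{d | k} 1 = d(k), the number of positive divisors of k.
Since zeta(s) = sum_{k>=1} 1/k^s, we have zeta(s)^2 = sum_{k>=1} d(k)/k^s, so a_k = d(k).
For k = 163: the divisors are 1, 163.
Count = 2.

2


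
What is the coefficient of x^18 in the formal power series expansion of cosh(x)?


The Maclaurin series is cosh(t) = sum_{m>=0} t^(2m) / (2m)!, so substituting t = x, only even powers of x are nonzero, with coefficient of x^(2m) equal to 1 / (2m)!.
For x^18 the coefficient is 1/18! = 1/6402373705728000 = 1/6402373705728000.

1/6402373705728000


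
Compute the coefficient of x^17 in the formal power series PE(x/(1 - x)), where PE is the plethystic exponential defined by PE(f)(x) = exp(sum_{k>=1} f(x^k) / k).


For f(x) = x/(1 - x) we have
sum_{k>=1} f(x^k) / k = sum_{k>=1} (1/k) * x^k / (1 - x^k) = sum_{k, m >= 1} x^(k m) / k,
which after exponentiating simplifies to
PE(x/(1 - x)) = prod_{k>=1} 1 / (1 - x^k).
This is the generating function for the partition function p(n), so the coefficient of x^17 is p(17).
Computing p(17) by dynamic programming over parts 1, 2, ..., 17: p(17) = 297.

297


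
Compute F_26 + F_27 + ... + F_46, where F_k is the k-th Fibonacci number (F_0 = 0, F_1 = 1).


Use the identity sum_{k=0}^{N} F_k = F_{N+2} - 1 (which follows from F_{k+2} - F_{k+1} = F_k). Then
sum_{k=26}^{46} F_k = (F_{48} - 1) - (F_{27} - 1) = F_{48} - F_{27}.
Computing: F_{48} = 4807526976, F_{27} = 196418, so
Sum = 4807526976 - 196418 = 4807330558.

4807330558


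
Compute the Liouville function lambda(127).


The Liouville function is lambda(k) = (-1)^Omega(k), where Omega(k) counts the prime factors of k with multiplicity.
Factoring: 127 = 127, so Omega(127) = 1.
lambda(127) = (-1)^1 = -1.

-1


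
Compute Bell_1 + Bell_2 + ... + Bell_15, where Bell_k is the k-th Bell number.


Recall Bell_k counts set partitions of a k-set (with Bell_0 = 1 by convention).
Bell_1 through Bell_15: 1, 2, 5, 15, 52, 203, 877, 4140, 21147, 115975, 678570, 4213597, 27644437, 190899322, 1382958545
Sum = 1 + 2 + 5 + 15 + 52 + 203 + 877 + 4140 + 21147 + 115975 + 678570 + 4213597 + 27644437 + 190899322 + 1382958545 = 1606536888.

1606536888


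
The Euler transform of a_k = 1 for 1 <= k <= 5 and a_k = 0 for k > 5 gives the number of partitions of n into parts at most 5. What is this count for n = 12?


Partitions of 12 into parts at most 5:
Using generating function (1-x)^(-1)(1-x^2)^(-1)...(1-x^5)^(-1),
the coefficient of x^12 = 47

47


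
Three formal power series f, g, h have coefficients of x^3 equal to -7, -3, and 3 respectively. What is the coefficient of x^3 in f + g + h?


Series addition is componentwise:
-7 + -3 + 3
= -7

-7


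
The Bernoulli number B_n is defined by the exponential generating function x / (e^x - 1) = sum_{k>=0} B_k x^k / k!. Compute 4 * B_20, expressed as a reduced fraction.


Bernoulli numbers can also be computed recursively via B_0 = 1 and sum_{j=0}^{m} C(m+1, j) B_j = 0 for m >= 1. Odd-index Bernoulli numbers vanish for k >= 3.
Computing B_20 = -174611/330, so 4 * B_20 = 4 * -174611/330 = -349222/165.

-349222/165


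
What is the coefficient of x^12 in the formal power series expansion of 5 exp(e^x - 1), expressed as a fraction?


exp(e^x - 1) is the exponential generating function for the Bell numbers Bell_k: exp(e^x - 1) = sum_{k>=0} Bell_k x^k / k!.
So the coefficient of x^12 in 5 exp(e^x - 1) is 5 Bell_12 / 12!.
Computing: Bell_12 = 4213597 and 12! = 479001600, giving
5 * 4213597/479001600 = 4213597/95800320.

4213597/95800320


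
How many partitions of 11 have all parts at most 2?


Using the generating function (1-x)^(-1)(1-x^2)^(-1),
the coefficient of x^11 counts these restricted partitions.
Result = 6

6


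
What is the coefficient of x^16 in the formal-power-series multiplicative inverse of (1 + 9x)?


The inverse is 1/(1 + 9x). Apply the geometric identity 1/(1 - y) = sum_{k>=0} y^k with y = -9x:
1/(1 + 9x) = sum_{k>=0} (-9)^k x^k.
So the coefficient of x^16 is (-9)^16 = 1853020188851841.

1853020188851841


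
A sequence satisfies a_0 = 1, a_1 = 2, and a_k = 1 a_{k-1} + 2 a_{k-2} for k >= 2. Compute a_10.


The characteristic equation is t^2 - 1 t - 2 = 0, with roots r_1 = 2 and r_2 = -1 (so c_1 = r_1 + r_2, c_2 = -r_1 r_2 as required).
One can use the closed form a_n = A r_1^n + B r_2^n, but direct iteration is more reliable:
a_0 = 1, a_1 = 2, a_2 = 4, a_3 = 8, a_4 = 16, a_5 = 32, a_6 = 64, a_7 = 128, a_8 = 256, a_9 = 512, a_10 = 1024.
So a_10 = 1024.

1024


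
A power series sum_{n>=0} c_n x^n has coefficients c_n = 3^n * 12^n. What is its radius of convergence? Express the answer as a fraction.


By the root test (Cauchy-Hadamard), the radius is R = 1 / limsup_n |c_n|^(1/n).
Here |c_n|^(1/n) = (3^n * 12^n)^(1/n) = 3 * 12 = 36 for all n.
So R = 1/36 = 1/36.

1/36


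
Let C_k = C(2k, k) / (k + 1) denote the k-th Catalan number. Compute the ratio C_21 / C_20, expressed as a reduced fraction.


Using C_k = (2k)! / (k! (k+1)!), the ratio C_{k+1}/C_k simplifies to
C_{k+1}/C_k = [(2k+2)! / ((k+1)! (k+2)!)] * [k! (k+1)! / (2k)!]
 = (2k+2)(2k+1) / ((k+1)(k+2)) = 2(2k+1) / (k+2).
For k = 20: 2(2*20 + 1) / (20 + 2) = 82/22 = 41/11.

41/11


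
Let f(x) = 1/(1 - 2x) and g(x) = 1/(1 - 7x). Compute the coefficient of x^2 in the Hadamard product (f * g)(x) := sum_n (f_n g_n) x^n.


f has coefficients f_k = 2^k and g has coefficients g_k = 7^k, so the Hadamard product has coefficient (f*g)_k = 2^k * 7^k = 14^k.
For k = 2: 14^2 = 196.

196


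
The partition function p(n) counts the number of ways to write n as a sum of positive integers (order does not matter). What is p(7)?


Using the generating function prod_{k>=1} 1/(1-x^k), we compute p(7).
By dynamic programming over parts 1 through 7:
p(7) = 15

15


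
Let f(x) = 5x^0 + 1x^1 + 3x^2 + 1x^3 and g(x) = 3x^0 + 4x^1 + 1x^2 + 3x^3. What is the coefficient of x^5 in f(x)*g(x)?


Cauchy product at x^5:
3*3 + 1*1
= 10

10


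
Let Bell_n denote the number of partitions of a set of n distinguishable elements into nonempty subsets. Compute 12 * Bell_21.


Bell_21 can be computed from the Bell triangle or from Dobinski's identity Bell_n = (1/e) * sum_{k>=0} k^n / k!.
Computing Bell_21 = 474869816156751.
Then 12 * 474869816156751 = 5698437793881012.

5698437793881012


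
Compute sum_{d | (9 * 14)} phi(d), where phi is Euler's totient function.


First, 9 * 14 = 126. One classical identity is sum_{d | n} phi(d) = n (each k in [1, n] has a unique gcd with n, and among the k's with gcd(k, n) = n/d there are phi(d) of them). So the sum equals 126. We also verify directly:
Divisors of 126: 1, 2, 3, 6, 7, 9, 14, 18, 21, 42, 63, 126.
phi values: 1, 1, 2, 2, 6, 6, 6, 6, 12, 12, 36, 36.
Sum = 126.

126


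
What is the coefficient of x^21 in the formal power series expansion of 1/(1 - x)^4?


The negative binomial / multiset identity is
1/(1 - x)^r = sum_{k>=0} C(k + r - 1, r - 1) x^k.
Here r = 4 and k = 21, so the coefficient is
C(21 + 3, 3) = C(24, 3)
= 2024

2024


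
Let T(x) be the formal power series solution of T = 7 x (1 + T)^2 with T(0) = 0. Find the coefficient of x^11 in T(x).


Apply the Lagrange inversion formula: if T = 7 x * phi(T) with phi(t) = (1 + t)^2, then [x^n] T = 7^n * (1/n) [t^(n-1)] phi(t)^n = 7^n * (1/n) [t^(n-1)] (1 + t)^(2n) = 7^n * (1/n) C(2n, n-1).
Using the identity C(2n, n-1) = C(2n, n) * n / (n+1), the unscaled factor equals C(2n, n) / (n+1) = C_n, the n-th Catalan number.
For n = 11: C_11 = C(22, 11) / 12 = 705432/12 = 58786.
With the 7^11 = 1977326743 factor, the coefficient is 1977326743 * 58786 = 116239129913998.

116239129913998


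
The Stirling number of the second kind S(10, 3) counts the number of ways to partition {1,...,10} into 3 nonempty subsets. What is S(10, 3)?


Using the explicit formula S(n,k) = (1/k!) sum_{j=0}^{k} (-1)^(k-j) C(k,j) j^n:
S(10, 3) = 9330
Equivalently, S(n,k) is n! times the coefficient of x^n in the EGF (e^x - 1)^k / k!.

9330


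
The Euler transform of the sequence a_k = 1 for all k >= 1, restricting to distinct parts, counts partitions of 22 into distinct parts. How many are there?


Partitions of 22 into distinct parts can be computed via generating function.
Product (1+x)(1+x^2)(1+x^3)...
The coefficient of x^22 = 89

89


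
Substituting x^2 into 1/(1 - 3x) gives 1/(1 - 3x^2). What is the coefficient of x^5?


Since 1/(1 - 3x^2) only has even powers of x,
the coefficient of x^5 (odd) is 0.

0


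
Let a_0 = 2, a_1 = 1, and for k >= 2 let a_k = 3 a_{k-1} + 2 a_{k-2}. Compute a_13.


Iterating the recurrence forward:
a_0 = 2
a_1 = 1
a_2 = 3*1 + 2*2 = 7
a_3 = 3*7 + 2*1 = 23
a_4 = 3*23 + 2*7 = 83
a_5 = 3*83 + 2*23 = 295
a_6 = 3*295 + 2*83 = 1051
a_7 = 3*1051 + 2*295 = 3743
a_8 = 3*3743 + 2*1051 = 13331
a_9 = 3*13331 + 2*3743 = 47479
a_10 = 3*47479 + 2*13331 = 169099
a_11 = 3*169099 + 2*47479 = 602255
a_12 = 3*602255 + 2*169099 = 2144963
a_13 = 3*2144963 + 2*602255 = 7639399
So a_13 = 7639399.

7639399


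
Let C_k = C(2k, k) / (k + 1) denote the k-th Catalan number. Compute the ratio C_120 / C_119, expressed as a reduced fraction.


Using C_k = (2k)! / (k! (k+1)!), the ratio C_{k+1}/C_k simplifies to
C_{k+1}/C_k = [(2k+2)! / ((k+1)! (k+2)!)] * [k! (k+1)! / (2k)!]
 = (2k+2)(2k+1) / ((k+1)(k+2)) = 2(2k+1) / (k+2).
For k = 119: 2(2*119 + 1) / (119 + 2) = 478/121 = 478/121.

478/121


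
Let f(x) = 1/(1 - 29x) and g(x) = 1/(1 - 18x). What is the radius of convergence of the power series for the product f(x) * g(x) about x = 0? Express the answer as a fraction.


The radius of 1/(1 - 29x) is 1/29 (nearest singularity at x = 1/29), and the radius of 1/(1 - 18x) is 1/18.
The product f(x)*g(x) = 1/((1 - 29x)(1 - 18x)) has singularities at both 1/29 and 1/18, so its radius of convergence is the distance to the nearest one:
min(1/29, 1/18) = 1/29.

1/29


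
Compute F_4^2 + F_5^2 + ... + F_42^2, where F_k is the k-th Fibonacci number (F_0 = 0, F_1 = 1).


There is a standard identity sum_{k=0}^{N} F_k^2 = F_N * F_{N+1} (proved inductively from the telescoping relation F_k^2 = F_k F_{k+1} - F_{k-1} F_k). Then
sum_{k=4}^{42} F_k^2 = F_42 F_43 - F_3 F_4.
Computing: F_42 = 267914296, F_43 = 433494437, F_3 = 2, F_4 = 3.
Sum = 267914296 * 433494437 - 2 * 3 = 116139356908771346.

116139356908771346


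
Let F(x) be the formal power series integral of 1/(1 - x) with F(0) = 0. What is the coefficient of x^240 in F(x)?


1/(1 - x) = sum_{k>=0} x^k. Integrating termwise and using F(0) = 0 gives
F(x) = sum_{k>=0} x^(k+1) / (k+1) = sum_{m>=1} x^m / m = -ln(1 - x).
So the coefficient of x^240 is 1/240 = 1/240.

1/240
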